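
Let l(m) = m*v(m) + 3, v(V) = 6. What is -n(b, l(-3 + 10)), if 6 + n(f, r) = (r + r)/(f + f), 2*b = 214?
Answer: 597/107 ≈ 5.5794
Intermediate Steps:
b = 107 (b = (½)*214 = 107)
l(m) = 3 + 6*m (l(m) = m*6 + 3 = 6*m + 3 = 3 + 6*m)
n(f, r) = -6 + r/f (n(f, r) = -6 + (r + r)/(f + f) = -6 + (2*r)/((2*f)) = -6 + (2*r)*(1/(2*f)) = -6 + r/f)
-n(b, l(-3 + 10)) = -(-6 + (3 + 6*(-3 + 10))/107) = -(-6 + (3 + 6*7)*(1/107)) = -(-6 + (3 + 42)*(1/107)) = -(-6 + 45*(1/107)) = -(-6 + 45/107) = -1*(-597/107) = 597/107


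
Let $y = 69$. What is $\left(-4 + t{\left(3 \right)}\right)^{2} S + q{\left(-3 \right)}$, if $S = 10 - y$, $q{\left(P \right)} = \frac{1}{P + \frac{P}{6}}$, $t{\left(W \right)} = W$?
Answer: $- \frac{415}{7} \approx -59.286$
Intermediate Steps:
$q{\left(P \right)} = \frac{6}{7 P}$ ($q{\left(P \right)} = \frac{1}{P + P \frac{1}{6}} = \frac{1}{P + \frac{P}{6}} = \frac{1}{\frac{7}{6} P} = \frac{6}{7 P}$)
$S = -59$ ($S = 10 - 69 = -59$)
$\left(-4 + t{\left(3 \right)}\right)^{2} S + q{\left(-3 \right)} = \left(-4 + 3\right)^{2} \left(-59\right) + \frac{6}{7 \left(-3\right)} = \left(-1\right)^{2} \left(-59\right) + \frac{6}{7} \left(- \frac{1}{3}\right) = 1 \left(-59\right) - \frac{2}{7} = -59 - \frac{2}{7} = - \frac{415}{7}$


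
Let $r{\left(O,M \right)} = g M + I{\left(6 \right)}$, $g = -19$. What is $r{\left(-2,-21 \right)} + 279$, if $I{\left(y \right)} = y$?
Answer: $684$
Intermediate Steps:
$r{\left(O,M \right)} = 6 - 19 M$ ($r{\left(O,M \right)} = - 19 M + 6 = 6 - 19 M$)
$r{\left(-2,-21 \right)} + 279 = \left(6 - -399\right) + 279 = \left(6 + 399\right) + 279 = 405 + 279 = 684$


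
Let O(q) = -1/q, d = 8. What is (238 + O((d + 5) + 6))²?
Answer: 20439441/361 ≈ 56619.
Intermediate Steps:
(238 + O((d + 5) + 6))² = (238 - 1/((8 + 5) + 6))² = (238 - 1/(13 + 6))² = (238 - 1/19)² = (4521/19)² = 20439441/361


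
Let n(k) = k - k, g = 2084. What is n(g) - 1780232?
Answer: -1780232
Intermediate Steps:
n(k) = 0
n(g) - 1780232 = 0 - 1780232 = -1780232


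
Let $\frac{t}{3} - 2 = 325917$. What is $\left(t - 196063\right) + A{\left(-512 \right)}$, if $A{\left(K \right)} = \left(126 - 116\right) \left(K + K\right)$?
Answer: $771454$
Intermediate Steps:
$t = 977757$ ($t = 6 + 3 \cdot 325917 = 6 + 977751 = 977757$)
$A{\left(K \right)} = 20 K$ ($A{\left(K \right)} = 10 \cdot 2 K = 20 K$)
$\left(t - 196063\right) + A{\left(-512 \right)} = \left(977757 - 196063\right) + 20 \left(-512\right) = 781694 - 10240 = 771454$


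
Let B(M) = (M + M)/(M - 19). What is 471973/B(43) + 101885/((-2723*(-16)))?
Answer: 35251345289/267632 ≈ 1.3172e+5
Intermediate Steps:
B(M) = 2*M/(-19 + M) (B(M) = (2*M)/(-19 + M) = 2*M/(-19 + M))
471973/B(43) + 101885/((-2723*(-16))) = 471973/((2*43/(-19 + 43))) + 101885/((-2723*(-16))) = 471973/((2*43/24)) + 101885/43568 = 471973/((2*43*(1/24))) + 101885*(1/43568) = 471973/(43/12) + 14555/6224 = 471973*(12/43) + 14555/6224 = 5663676/43 + 14555/6224 = 35251345289/267632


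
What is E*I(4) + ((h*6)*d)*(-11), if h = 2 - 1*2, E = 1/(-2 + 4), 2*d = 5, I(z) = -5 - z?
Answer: -9/2 ≈ -4.5000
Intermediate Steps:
d = 5/2 (d = (½)*5 = 5/2 ≈ 2.5000)
E = ½ (E = 1/2 = ½ ≈ 0.50000)
h = 0 (h = 2 - 2 = 0)
E*I(4) + ((h*6)*d)*(-11) = (-5 - 1*4)/2 + ((0*6)*(5/2))*(-11) = (-5 - 4)/2 + (0*(5/2))*(-11) = (½)*(-9) + 0*(-11) = -9/2 + 0 = -9/2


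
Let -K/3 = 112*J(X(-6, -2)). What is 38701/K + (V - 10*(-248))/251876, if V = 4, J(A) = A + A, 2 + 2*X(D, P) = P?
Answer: 2437797893/84630336 ≈ 28.805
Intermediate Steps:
X(D, P) = -1 + P/2
J(A) = 2*A
K = 1344 (K = -336*2*(-1 + (½)*(-2)) = -336*2*(-1 - 1) = -336*2*(-2) = -336*(-4) = -3*(-448) = 1344)
38701/K + (V - 10*(-248))/251876 = 38701/1344 + (4 - 10*(-248))/251876 = 38701*(1/1344) + (4 + 2480)*(1/251876) = 38701/1344 + 2484*(1/251876) = 38701/1344 + 621/62969 = 2437797893/84630336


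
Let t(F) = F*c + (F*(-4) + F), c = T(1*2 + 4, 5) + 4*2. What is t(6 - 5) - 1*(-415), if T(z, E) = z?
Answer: 426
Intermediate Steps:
c = 14 (c = (1*2 + 4) + 4*2 = (2 + 4) + 8 = 6 + 8 = 14)
t(F) = 11*F (t(F) = F*14 + (F*(-4) + F) = 14*F + (-4*F + F) = 14*F - 3*F = 11*F)
t(6 - 5) - 1*(-415) = 11*(6 - 5) - 1*(-415) = 11*1 + 415 = 11 + 415 = 426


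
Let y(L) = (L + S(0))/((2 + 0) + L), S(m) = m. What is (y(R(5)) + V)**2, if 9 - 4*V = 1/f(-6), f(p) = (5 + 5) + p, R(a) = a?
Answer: 105625/12544 ≈ 8.4204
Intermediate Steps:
f(p) = 10 + p
V = 35/16 (V = 9/4 - 1/(4*(10 - 6)) = 9/4 - 1/4/4 = 9/4 - 1/4*1/4 = 9/4 - 1/16 = 35/16 ≈ 2.1875)
y(L) = L/(2 + L) (y(L) = (L + 0)/((2 + 0) + L) = L/(2 + L))
(y(R(5)) + V)**2 = (5/(2 + 5) + 35/16)**2 = (5/7 + 35/16)**2 = (325/112)**2 = 105625/12544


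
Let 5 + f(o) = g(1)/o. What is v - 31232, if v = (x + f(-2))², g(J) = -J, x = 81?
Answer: -101519/4 ≈ -25380.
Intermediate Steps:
f(o) = -5 - 1/o (f(o) = -5 + (-1*1)/o = -5 - 1/o)
v = 23409/4 (v = (81 + (-5 - 1/(-2)))² = (81 + (-5 - 1*(-½)))² = (81 + (-5 + ½))² = (81 - 9/2)² = (153/2)² = 23409/4 ≈ 5852.3)
v - 31232 = 23409/4 - 31232 = -101519/4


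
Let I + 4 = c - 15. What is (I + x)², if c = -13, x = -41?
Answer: 5329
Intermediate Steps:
I = -32 (I = -4 + (-13 - 15) = -4 - 28 = -32)
(I + x)² = (-32 - 41)² = (-73)² = 5329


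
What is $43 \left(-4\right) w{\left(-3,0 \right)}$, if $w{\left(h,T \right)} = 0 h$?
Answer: $0$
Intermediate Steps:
$w{\left(h,T \right)} = 0$
$43 \left(-4\right) w{\left(-3,0 \right)} = 43 \left(-4\right) 0 = \left(-172\right) 0 = 0$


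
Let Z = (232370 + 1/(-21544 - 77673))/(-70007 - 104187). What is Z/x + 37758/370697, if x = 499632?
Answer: 326037179282798862055/3201021568622917207392 ≈ 0.10185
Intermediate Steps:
Z = -23055054289/17283006098 (Z = (232370 + 1/(-99217))/(-174194) = (232370 - 1/99217)*(-1/174194) = (23055054289/99217)*(-1/174194) = -23055054289/17283006098 ≈ -1.3340)
Z/x + 37758/370697 = -23055054289/17283006098/499632 + 37758/370697 = -23055054289/17283006098*1/499632 + 37758*(1/370697) = -23055054289/8635142902755936 + 37758/370697 = 326037179282798862055/3201021568622917207392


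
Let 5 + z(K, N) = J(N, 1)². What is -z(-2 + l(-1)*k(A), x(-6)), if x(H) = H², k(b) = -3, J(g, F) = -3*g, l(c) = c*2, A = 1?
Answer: -11659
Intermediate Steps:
l(c) = 2*c
z(K, N) = -5 + 9*N² (z(K, N) = -5 + (-3*N)² = -5 + 9*N²)
-z(-2 + l(-1)*k(A), x(-6)) = -(-5 + 9*((-6)²)²) = -(-5 + 9*36²) = -(-5 + 9*1296) = -(-5 + 11664) = -1*11659 = -11659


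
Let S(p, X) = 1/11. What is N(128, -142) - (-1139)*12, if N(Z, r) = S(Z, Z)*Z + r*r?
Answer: 372280/11 ≈ 33844.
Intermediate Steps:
S(p, X) = 1/11
N(Z, r) = r**2 + Z/11 (N(Z, r) = Z/11 + r*r = Z/11 + r**2 = r**2 + Z/11)
N(128, -142) - (-1139)*12 = ((-142)**2 + (1/11)*128) - (-1139)*12 = (20164 + 128/11) - 1*(-13668) = 221932/11 + 13668 = 372280/11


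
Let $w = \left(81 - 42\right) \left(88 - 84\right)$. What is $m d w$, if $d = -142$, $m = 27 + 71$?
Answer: $-2170896$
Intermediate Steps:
$m = 98$
$w = 156$ ($w = 39 \cdot 4 = 156$)
$m d w = 98 \left(-142\right) 156 = \left(-13916\right) 156 = -2170896$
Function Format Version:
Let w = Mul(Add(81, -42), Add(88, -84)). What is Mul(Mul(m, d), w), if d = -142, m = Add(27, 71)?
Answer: -2170896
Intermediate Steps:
m = 98
w = 156 (w = Mul(39, 4) = 156)
Mul(Mul(m, d), w) = Mul(Mul(98, -142), 156) = Mul(-13916, 156) = -2170896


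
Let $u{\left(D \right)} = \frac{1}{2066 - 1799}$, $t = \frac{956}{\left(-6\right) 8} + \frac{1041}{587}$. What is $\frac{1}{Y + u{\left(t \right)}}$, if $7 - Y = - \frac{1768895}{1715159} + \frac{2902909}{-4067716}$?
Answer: $\frac{1862800181727348}{16297119620488997} \approx 0.1143$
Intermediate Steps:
$t = - \frac{127801}{7044}$ ($t = \frac{956}{-48} + 1041 \cdot \frac{1}{587} = 956 \left(- \frac{1}{48}\right) + \frac{1041}{587} = - \frac{239}{12} + \frac{1041}{587} = - \frac{127801}{7044} \approx -18.143$)
$u{\left(D \right)} = \frac{1}{267}$
$Y = \frac{61011770939259}{6976779706844}$ ($Y = 7 - \left(- \frac{1768895}{1715159} + \frac{2902909}{-4067716}\right) = 7 - \left(\left(-1768895\right) \frac{1}{1715159} + 2902909 \left(- \frac{1}{4067716}\right)\right) = 7 - \left(- \frac{1768895}{1715159} - \frac{2902909}{4067716}\right) = 7 - - \frac{12174312991351}{6976779706844} = 7 + \frac{12174312991351}{6976779706844} = \frac{61011770939259}{6976779706844} \approx 8.745$)
$\frac{1}{Y + u{\left(t \right)}} = \frac{1}{\frac{61011770939259}{6976779706844} + \frac{1}{267}} = \frac{1}{\frac{16297119620488997}{1862800181727348}} = \frac{1862800181727348}{16297119620488997}$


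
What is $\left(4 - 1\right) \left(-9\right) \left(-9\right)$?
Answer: $243$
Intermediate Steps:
$\left(4 - 1\right) \left(-9\right) \left(-9\right) = 3 \left(-9\right) \left(-9\right) = \left(-27\right) \left(-9\right) = 243$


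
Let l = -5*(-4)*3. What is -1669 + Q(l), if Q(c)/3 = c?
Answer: -1489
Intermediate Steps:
l = 60 (l = 20*3 = 60)
Q(c) = 3*c
-1669 + Q(l) = -1669 + 3*60 = -1669 + 180 = -1489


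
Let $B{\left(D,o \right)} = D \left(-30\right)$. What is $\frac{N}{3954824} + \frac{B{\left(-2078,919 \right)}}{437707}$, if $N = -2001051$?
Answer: $- \frac{629330301897}{1731054148568} \approx -0.36355$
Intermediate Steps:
$B{\left(D,o \right)} = - 30 D$
$\frac{N}{3954824} + \frac{B{\left(-2078,919 \right)}}{437707} = - \frac{2001051}{3954824} + \frac{\left(-30\right) \left(-2078\right)}{437707} = \left(-2001051\right) \frac{1}{3954824} + 62340 \cdot \frac{1}{437707} = - \frac{2001051}{3954824} + \frac{62340}{437707} = - \frac{629330301897}{1731054148568}$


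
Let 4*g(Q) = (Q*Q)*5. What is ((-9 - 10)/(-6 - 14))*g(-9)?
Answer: 1539/16 ≈ 96.188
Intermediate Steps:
g(Q) = 5*Q²/4 (g(Q) = ((Q*Q)*5)/4 = (Q²*5)/4 = (5*Q²)/4 = 5*Q²/4)
((-9 - 10)/(-6 - 14))*g(-9) = ((-9 - 10)/(-6 - 14))*((5/4)*(-9)²) = (-19/(-20))*((5/4)*81) = -19*(-1/20)*(405/4) = (19/20)*(405/4) = 1539/16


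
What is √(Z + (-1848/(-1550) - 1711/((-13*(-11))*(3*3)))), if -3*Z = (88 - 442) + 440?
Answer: I*√127358702471/66495 ≈ 5.3669*I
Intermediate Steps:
Z = -86/3 (Z = -((88 - 442) + 440)/3 = -(-354 + 440)/3 = -⅓*86 = -86/3 ≈ -28.667)
√(Z + (-1848/(-1550) - 1711/((-13*(-11))*(3*3)))) = √(-86/3 + (-1848/(-1550) - 1711/((-13*(-11))*(3*3)))) = √(-86/3 + (-1848*(-1/1550) - 1711/(143*9))) = √(-86/3 + (924/775 - 1711/1287)) = √(-86/3 - 136837/997425) = √(-28729687/997425) = I*√127358702471/66495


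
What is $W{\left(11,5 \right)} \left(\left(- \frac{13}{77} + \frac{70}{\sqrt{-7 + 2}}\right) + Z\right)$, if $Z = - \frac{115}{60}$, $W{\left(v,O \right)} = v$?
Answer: $- \frac{1927}{84} - 154 i \sqrt{5} \approx -22.94 - 344.35 i$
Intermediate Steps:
$Z = - \frac{23}{12}$ ($Z = \left(-115\right) \frac{1}{60} = - \frac{23}{12} \approx -1.9167$)
$W{\left(11,5 \right)} \left(\left(- \frac{13}{77} + \frac{70}{\sqrt{-7 + 2}}\right) + Z\right) = 11 \left(\left(- \frac{13}{77} + \frac{70}{\sqrt{-7 + 2}}\right) - \frac{23}{12}\right) = 11 \left(\left(\left(-13\right) \frac{1}{77} + \frac{70}{\sqrt{-5}}\right) - \frac{23}{12}\right) = 11 \left(\left(- \frac{13}{77} + \frac{70}{i \sqrt{5}}\right) - \frac{23}{12}\right) = 11 \left(\left(- \frac{13}{77} + 70 \left(- \frac{i \sqrt{5}}{5}\right)\right) - \frac{23}{12}\right) = 11 \left(\left(- \frac{13}{77} - 14 i \sqrt{5}\right) - \frac{23}{12}\right) = 11 \left(- \frac{1927}{924} - 14 i \sqrt{5}\right) = - \frac{1927}{84} - 154 i \sqrt{5}$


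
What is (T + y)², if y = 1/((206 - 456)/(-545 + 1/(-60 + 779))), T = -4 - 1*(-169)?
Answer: 225759700191204/8077515625 ≈ 27949.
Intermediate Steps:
T = 165 (T = -4 + 169 = 165)
y = 195927/89875 (y = 1/(-250/(-545 + 1/719)) = 1/(-250/(-391854/719)) = 1/(-250*(-719/391854)) = 1/(89875/195927) = 195927/89875 ≈ 2.1800)
(T + y)² = (165 + 195927/89875)² = (15025302/89875)² = 225759700191204/8077515625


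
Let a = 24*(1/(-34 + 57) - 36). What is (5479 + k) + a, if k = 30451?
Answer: 806542/23 ≈ 35067.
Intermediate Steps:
a = -19848/23 (a = 24*(1/23 - 36) = 24*(-827/23) = -19848/23 ≈ -862.96)
(5479 + k) + a = (5479 + 30451) - 19848/23 = 35930 - 19848/23 = 806542/23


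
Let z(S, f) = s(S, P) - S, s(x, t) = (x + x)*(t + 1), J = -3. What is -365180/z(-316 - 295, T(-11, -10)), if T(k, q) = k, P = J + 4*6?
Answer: 365180/26273 ≈ 13.899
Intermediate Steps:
P = 21 (P = -3 + 4*6 = -3 + 24 = 21)
s(x, t) = 2*x*(1 + t) (s(x, t) = (2*x)*(1 + t) = 2*x*(1 + t))
z(S, f) = 43*S (z(S, f) = 2*S*(1 + 21) - S = 2*S*22 - S = 44*S - S = 43*S)
-365180/z(-316 - 295, T(-11, -10)) = -365180*1/(43*(-316 - 295)) = -365180/(43*(-611)) = -365180/(-26273) = -365180*(-1/26273) = 365180/26273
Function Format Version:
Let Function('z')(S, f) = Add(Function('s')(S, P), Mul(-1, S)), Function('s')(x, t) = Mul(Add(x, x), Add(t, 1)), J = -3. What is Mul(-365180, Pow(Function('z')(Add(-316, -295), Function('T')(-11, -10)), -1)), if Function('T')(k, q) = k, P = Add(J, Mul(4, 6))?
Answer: Rational(365180, 26273) ≈ 13.899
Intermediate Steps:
P = 21 (P = Add(-3, Mul(4, 6)) = Add(-3, 24) = 21)
Function('s')(x, t) = Mul(2, x, Add(1, t)) (Function('s')(x, t) = Mul(Mul(2, x), Add(1, t)) = Mul(2, x, Add(1, t)))
Function('z')(S, f) = Mul(43, S) (Function('z')(S, f) = Add(Mul(2, S, Add(1, 21)), Mul(-1, S)) = Add(Mul(2, S, 22), Mul(-1, S)) = Add(Mul(44, S), Mul(-1, S)) = Mul(43, S))
Mul(-365180, Pow(Function('z')(Add(-316, -295), Function('T')(-11, -10)), -1)) = Mul(-365180, Pow(Mul(43, Add(-316, -295)), -1)) = Mul(-365180, Pow(Mul(43, -611), -1)) = Mul(-365180, Pow(-26273, -1)) = Mul(-365180, Rational(-1, 26273)) = Rational(365180, 26273)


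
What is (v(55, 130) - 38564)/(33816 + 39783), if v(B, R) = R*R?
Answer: -21664/73599 ≈ -0.29435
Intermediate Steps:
v(B, R) = R**2
(v(55, 130) - 38564)/(33816 + 39783) = (130**2 - 38564)/(33816 + 39783) = (16900 - 38564)/73599 = -21664*1/73599 = -21664/73599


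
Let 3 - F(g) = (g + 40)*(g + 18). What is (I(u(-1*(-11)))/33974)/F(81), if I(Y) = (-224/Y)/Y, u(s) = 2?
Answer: 7/50859078 ≈ 1.3764e-7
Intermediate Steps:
F(g) = 3 - (18 + g)*(40 + g) (F(g) = 3 - (g + 40)*(g + 18) = 3 - (40 + g)*(18 + g) = 3 - (18 + g)*(40 + g))
I(Y) = -224/Y²
(I(u(-1*(-11)))/33974)/F(81) = (-224/2²/33974)/(-717 - 1*81² - 58*81) = (-224*¼*(1/33974))/(-717 - 1*6561 - 4698) = (-56*1/33974)/(-717 - 6561 - 4698) = -28/16987/(-11976) = -28/16987*(-1/11976) = 7/50859078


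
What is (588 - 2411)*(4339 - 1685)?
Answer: -4838242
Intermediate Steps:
(588 - 2411)*(4339 - 1685) = -1823*2654 = -4838242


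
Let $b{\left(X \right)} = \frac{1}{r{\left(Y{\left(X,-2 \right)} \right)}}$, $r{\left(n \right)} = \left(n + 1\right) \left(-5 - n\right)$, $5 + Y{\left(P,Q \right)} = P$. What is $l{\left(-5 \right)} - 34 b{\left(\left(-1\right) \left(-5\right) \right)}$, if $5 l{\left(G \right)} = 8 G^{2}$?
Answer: $\frac{234}{5} \approx 46.8$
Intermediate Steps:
$Y{\left(P,Q \right)} = -5 + P$
$l{\left(G \right)} = \frac{8 G^{2}}{5}$
$r{\left(n \right)} = \left(1 + n\right) \left(-5 - n\right)$
$b{\left(X \right)} = \frac{1}{25 - \left(-5 + X\right)^{2} - 6 X}$ ($b{\left(X \right)} = \frac{1}{-5 - \left(-5 + X\right)^{2} - 6 \left(-5 + X\right)} = \frac{1}{-5 - \left(-5 + X\right)^{2} - \left(-30 + 6 X\right)} = \frac{1}{25 - \left(-5 + X\right)^{2} - 6 X}$)
$l{\left(-5 \right)} - 34 b{\left(\left(-1\right) \left(-5\right) \right)} = \frac{8 \left(-5\right)^{2}}{5} - 34 \left(- \frac{1}{\left(-1\right) \left(-5\right) \left(-4 - -5\right)}\right) = \frac{8}{5} \cdot 25 - 34 \left(- \frac{1}{5 \left(-4 + 5\right)}\right) = 40 - 34 \left(\left(-1\right) \frac{1}{5} \cdot 1^{-1}\right) = 40 - 34 \left(\left(-1\right) \frac{1}{5} \cdot 1\right) = 40 - - \frac{34}{5} = 40 + \frac{34}{5} = \frac{234}{5}$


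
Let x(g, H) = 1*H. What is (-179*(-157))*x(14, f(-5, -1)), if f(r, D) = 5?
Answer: 140515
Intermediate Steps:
x(g, H) = H
(-179*(-157))*x(14, f(-5, -1)) = -179*(-157)*5 = 28103*5 = 140515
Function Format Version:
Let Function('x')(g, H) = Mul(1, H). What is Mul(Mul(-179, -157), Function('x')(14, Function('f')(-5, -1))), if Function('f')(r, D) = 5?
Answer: 140515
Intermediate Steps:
Function('x')(g, H) = H
Mul(Mul(-179, -157), Function('x')(14, Function('f')(-5, -1))) = Mul(Mul(-179, -157), 5) = Mul(28103, 5) = 140515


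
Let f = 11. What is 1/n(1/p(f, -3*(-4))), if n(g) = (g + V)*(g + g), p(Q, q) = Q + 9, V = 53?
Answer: 200/1061 ≈ 0.18850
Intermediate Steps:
p(Q, q) = 9 + Q
n(g) = 2*g*(53 + g) (n(g) = (g + 53)*(g + g) = (53 + g)*(2*g) = 2*g*(53 + g))
1/n(1/p(f, -3*(-4))) = 1/(2*(53 + 1/(9 + 11))/(9 + 11)) = 1/(2*(53 + 1/20)/20) = 1/(2*(1/20)*(53 + 1/20)) = 1/(2*(1/20)*(1061/20)) = 1/(1061/200) = 200/1061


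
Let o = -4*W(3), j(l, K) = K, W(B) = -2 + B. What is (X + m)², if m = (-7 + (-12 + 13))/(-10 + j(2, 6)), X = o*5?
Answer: 1369/4 ≈ 342.25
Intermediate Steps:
o = -4 (o = -4*(-2 + 3) = -4*1 = -4)
X = -20 (X = -4*5 = -20)
m = 3/2 (m = (-7 + (-12 + 13))/(-10 + 6) = (-7 + 1)/(-4) = -6*(-¼) = 3/2 ≈ 1.5000)
(X + m)² = (-20 + 3/2)² = (-37/2)² = 1369/4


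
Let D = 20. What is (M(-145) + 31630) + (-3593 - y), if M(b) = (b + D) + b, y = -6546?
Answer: 34313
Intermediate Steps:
M(b) = 20 + 2*b (M(b) = (b + 20) + b = (20 + b) + b = 20 + 2*b)
(M(-145) + 31630) + (-3593 - y) = ((20 + 2*(-145)) + 31630) + (-3593 - 1*(-6546)) = ((20 - 290) + 31630) + (-3593 + 6546) = (-270 + 31630) + 2953 = 31360 + 2953 = 34313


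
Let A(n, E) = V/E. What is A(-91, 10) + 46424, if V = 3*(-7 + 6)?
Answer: 464237/10 ≈ 46424.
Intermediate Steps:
V = -3 (V = 3*(-1) = -3)
A(n, E) = -3/E
A(-91, 10) + 46424 = -3/10 + 46424 = 464237/10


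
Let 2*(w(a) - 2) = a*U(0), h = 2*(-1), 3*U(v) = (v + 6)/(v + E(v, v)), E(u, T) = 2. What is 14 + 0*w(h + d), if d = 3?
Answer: 14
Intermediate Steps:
U(v) = (6 + v)/(3*(2 + v)) (U(v) = ((v + 6)/(v + 2))/3 = ((6 + v)/(2 + v))/3 = (6 + v)/(3*(2 + v)))
h = -2
w(a) = 2 + a/2 (w(a) = 2 + (a*((6 + 0)/(3*(2 + 0))))/2 = 2 + (a*((⅓)*6/2))/2 = 2 + (a*((⅓)*(½)*6))/2 = 2 + (a*1)/2 = 2 + a/2)
14 + 0*w(h + d) = 14 + 0*(2 + (-2 + 3)/2) = 14 + 0*(2 + (½)*1) = 14 + 0*(2 + ½) = 14 + 0*(5/2) = 14 + 0 = 14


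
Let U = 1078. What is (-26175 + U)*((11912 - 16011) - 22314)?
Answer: 662887061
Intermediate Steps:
(-26175 + U)*((11912 - 16011) - 22314) = (-26175 + 1078)*((11912 - 16011) - 22314) = -25097*(-4099 - 22314) = -25097*(-26413) = 662887061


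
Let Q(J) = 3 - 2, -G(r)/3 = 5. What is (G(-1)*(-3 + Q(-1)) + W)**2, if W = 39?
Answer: 4761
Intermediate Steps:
G(r) = -15 (G(r) = -3*5 = -15)
Q(J) = 1
(G(-1)*(-3 + Q(-1)) + W)**2 = (-15*(-3 + 1) + 39)**2 = (-15*(-2) + 39)**2 = (30 + 39)**2 = 69**2 = 4761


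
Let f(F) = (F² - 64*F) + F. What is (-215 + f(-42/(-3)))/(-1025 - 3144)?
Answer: 901/4169 ≈ 0.21612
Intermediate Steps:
f(F) = F² - 63*F
(-215 + f(-42/(-3)))/(-1025 - 3144) = (-215 + (-42/(-3))*(-63 - 42/(-3)))/(-1025 - 3144) = (-215 + (-42*(-⅓))*(-63 - 42*(-⅓)))/(-4169) = (-215 + 14*(-63 + 14))*(-1/4169) = (-215 + 14*(-49))*(-1/4169) = (-215 - 686)*(-1/4169) = -901*(-1/4169) = 901/4169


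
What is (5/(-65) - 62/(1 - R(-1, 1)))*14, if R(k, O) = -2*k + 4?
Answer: 11214/65 ≈ 172.52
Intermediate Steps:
R(k, O) = 4 - 2*k
(5/(-65) - 62/(1 - R(-1, 1)))*14 = (5/(-65) - 62/(1 - (4 - 2*(-1))))*14 = (5*(-1/65) - 62/(1 - (4 + 2)))*14 = (-1/13 - 62/(1 - 1*6))*14 = (-1/13 - 62/(1 - 6))*14 = (-1/13 - 62/(-5))*14 = (-1/13 - 62*(-1/5))*14 = (-1/13 + 62/5)*14 = (801/65)*14 = 11214/65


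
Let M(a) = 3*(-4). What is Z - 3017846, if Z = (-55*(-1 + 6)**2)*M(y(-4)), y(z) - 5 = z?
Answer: -3001346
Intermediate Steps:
y(z) = 5 + z
M(a) = -12
Z = 16500 (Z = -55*(-1 + 6)**2*(-12) = -55*5**2*(-12) = -55*25*(-12) = -1375*(-12) = 16500)
Z - 3017846 = 16500 - 3017846 = -3001346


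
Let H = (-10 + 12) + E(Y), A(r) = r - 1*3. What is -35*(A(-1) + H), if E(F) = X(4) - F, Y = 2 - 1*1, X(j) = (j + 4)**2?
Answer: -2135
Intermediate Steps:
A(r) = -3 + r (A(r) = r - 3 = -3 + r)
X(j) = (4 + j)**2
Y = 1 (Y = 2 - 1 = 1)
E(F) = 64 - F (E(F) = (4 + 4)**2 - F = 8**2 - F = 64 - F)
H = 65 (H = (-10 + 12) + (64 - 1*1) = 2 + (64 - 1) = 2 + 63 = 65)
-35*(A(-1) + H) = -35*((-3 - 1) + 65) = -35*(-4 + 65) = -35*61 = -2135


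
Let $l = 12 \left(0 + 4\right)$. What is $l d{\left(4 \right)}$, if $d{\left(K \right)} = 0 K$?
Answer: $0$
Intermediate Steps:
$d{\left(K \right)} = 0$
$l = 48$ ($l = 12 \cdot 4 = 48$)
$l d{\left(4 \right)} = 48 \cdot 0 = 0$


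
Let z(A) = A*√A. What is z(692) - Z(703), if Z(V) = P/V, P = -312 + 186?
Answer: 126/703 + 1384*√173 ≈ 18204.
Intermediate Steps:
P = -126
Z(V) = -126/V
z(A) = A^(3/2)
z(692) - Z(703) = 692^(3/2) - (-126)/703 = 1384*√173 - (-126)/703 = 1384*√173 - 1*(-126/703) = 1384*√173 + 126/703 = 126/703 + 1384*√173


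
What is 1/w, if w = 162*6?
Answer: 1/972 ≈ 0.0010288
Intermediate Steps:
w = 972
1/w = 1/972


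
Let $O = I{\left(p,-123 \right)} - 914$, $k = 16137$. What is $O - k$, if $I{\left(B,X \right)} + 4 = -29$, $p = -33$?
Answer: $-17084$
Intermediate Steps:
$I{\left(B,X \right)} = -33$ ($I{\left(B,X \right)} = -4 - 29 = -33$)
$O = -947$ ($O = -33 - 914 = -947$)
$O - k = -947 - 16137 = -17084$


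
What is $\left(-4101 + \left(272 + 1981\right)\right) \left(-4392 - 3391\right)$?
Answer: $14382984$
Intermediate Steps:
$\left(-4101 + \left(272 + 1981\right)\right) \left(-4392 - 3391\right) = \left(-4101 + 2253\right) \left(-7783\right) = \left(-1848\right) \left(-7783\right) = 14382984$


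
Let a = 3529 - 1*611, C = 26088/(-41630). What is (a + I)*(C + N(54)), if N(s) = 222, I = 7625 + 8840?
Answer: 89314654338/20815 ≈ 4.2909e+6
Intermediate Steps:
C = -13044/20815 (C = 26088*(-1/41630) = -13044/20815 ≈ -0.62666)
I = 16465
a = 2918 (a = 3529 - 611 = 2918)
(a + I)*(C + N(54)) = (2918 + 16465)*(-13044/20815 + 222) = 19383*(4607886/20815) = 89314654338/20815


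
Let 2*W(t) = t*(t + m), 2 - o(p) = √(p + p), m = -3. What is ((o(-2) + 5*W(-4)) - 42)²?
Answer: 896 - 120*I ≈ 896.0 - 120.0*I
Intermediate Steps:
o(p) = 2 - √2*√p (o(p) = 2 - √(p + p) = 2 - √(2*p) = 2 - √2*√p)
W(t) = t*(-3 + t)/2 (W(t) = (t*(t - 3))/2 = (t*(-3 + t))/2 = t*(-3 + t)/2)
((o(-2) + 5*W(-4)) - 42)² = (((2 - √2*√(-2)) + 5*((½)*(-4)*(-3 - 4))) - 42)² = (((2 - √2*I*√2) + 5*((½)*(-4)*(-7))) - 42)² = (((2 - 2*I) + 5*14) - 42)² = (((2 - 2*I) + 70) - 42)² = ((72 - 2*I) - 42)² = (30 - 2*I)²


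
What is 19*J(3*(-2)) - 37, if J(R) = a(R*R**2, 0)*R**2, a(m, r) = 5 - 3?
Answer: 1331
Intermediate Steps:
a(m, r) = 2
J(R) = 2*R**2
19*J(3*(-2)) - 37 = 19*(2*(3*(-2))**2) - 37 = 19*(2*(-6)**2) - 37 = 19*(2*36) - 37 = 19*72 - 37 = 1368 - 37 = 1331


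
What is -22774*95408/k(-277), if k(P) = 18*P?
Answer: 1086410896/2493 ≈ 4.3578e+5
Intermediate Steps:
-22774*95408/k(-277) = -22774/((18*(-277))/95408) = -22774/((-4986*1/95408)) = -22774/(-2493/47704) = -22774*(-47704/2493) = 1086410896/2493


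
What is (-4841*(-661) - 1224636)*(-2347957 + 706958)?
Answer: -3241407889735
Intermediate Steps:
(-4841*(-661) - 1224636)*(-2347957 + 706958) = (3199901 - 1224636)*(-1640999) = 1975265*(-1640999) = -3241407889735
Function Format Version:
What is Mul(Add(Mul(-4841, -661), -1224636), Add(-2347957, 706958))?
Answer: -3241407889735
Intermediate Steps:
Mul(Add(Mul(-4841, -661), -1224636), Add(-2347957, 706958)) = Mul(Add(3199901, -1224636), -1640999) = Mul(1975265, -1640999) = -3241407889735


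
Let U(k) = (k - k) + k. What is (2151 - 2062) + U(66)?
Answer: 155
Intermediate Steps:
U(k) = k (U(k) = 0 + k = k)
(2151 - 2062) + U(66) = (2151 - 2062) + 66 = 89 + 66 = 155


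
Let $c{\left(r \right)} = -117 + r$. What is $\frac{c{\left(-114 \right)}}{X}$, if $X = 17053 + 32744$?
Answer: $- \frac{7}{1509} \approx -0.0046388$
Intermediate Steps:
$X = 49797$
$\frac{c{\left(-114 \right)}}{X} = \frac{-117 - 114}{49797} = \left(-231\right) \frac{1}{49797} = - \frac{7}{1509}$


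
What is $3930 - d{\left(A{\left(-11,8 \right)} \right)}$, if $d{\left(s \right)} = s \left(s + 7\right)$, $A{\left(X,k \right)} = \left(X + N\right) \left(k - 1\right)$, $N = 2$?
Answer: $402$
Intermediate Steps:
$A{\left(X,k \right)} = \left(-1 + k\right) \left(2 + X\right)$ ($A{\left(X,k \right)} = \left(X + 2\right) \left(k - 1\right) = \left(2 + X\right) \left(-1 + k\right) = \left(-1 + k\right) \left(2 + X\right)$)
$d{\left(s \right)} = s \left(7 + s\right)$
$3930 - d{\left(A{\left(-11,8 \right)} \right)} = 3930 - \left(-2 - -11 + 2 \cdot 8 - 88\right) \left(7 - 63\right) = 3930 - \left(-2 + 11 + 16 - 88\right) \left(7 + \left(-2 + 11 + 16 - 88\right)\right) = 3930 - - 63 \left(7 - 63\right) = 3930 - \left(-63\right) \left(-56\right) = 3930 - 3528 = 402$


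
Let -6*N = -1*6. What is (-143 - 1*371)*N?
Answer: -514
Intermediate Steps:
N = 1 (N = -(-1)*6/6 = -1/6*(-6) = 1)
(-143 - 1*371)*N = (-143 - 1*371)*1 = (-143 - 371)*1 = -514*1 = -514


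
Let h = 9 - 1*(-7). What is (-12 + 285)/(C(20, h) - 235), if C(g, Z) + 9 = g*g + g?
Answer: 273/176 ≈ 1.5511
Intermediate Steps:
h = 16 (h = 9 + 7 = 16)
C(g, Z) = -9 + g + g² (C(g, Z) = -9 + (g*g + g) = -9 + (g² + g) = -9 + (g + g²) = -9 + g + g²)
(-12 + 285)/(C(20, h) - 235) = (-12 + 285)/((-9 + 20 + 20²) - 235) = 273/((-9 + 20 + 400) - 235) = 273/(411 - 235) = 273/176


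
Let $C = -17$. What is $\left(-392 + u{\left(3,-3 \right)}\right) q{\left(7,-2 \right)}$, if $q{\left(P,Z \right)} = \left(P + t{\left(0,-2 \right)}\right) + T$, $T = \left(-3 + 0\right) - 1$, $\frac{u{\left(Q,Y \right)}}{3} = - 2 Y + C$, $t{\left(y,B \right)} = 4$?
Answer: $-2975$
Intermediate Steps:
$u{\left(Q,Y \right)} = -51 - 6 Y$ ($u{\left(Q,Y \right)} = 3 \left(- 2 Y - 17\right) = 3 \left(-17 - 2 Y\right) = -51 - 6 Y$)
$T = -4$ ($T = -3 - 1 = -4$)
$q{\left(P,Z \right)} = P$ ($q{\left(P,Z \right)} = \left(P + 4\right) - 4 = \left(4 + P\right) - 4 = P$)
$\left(-392 + u{\left(3,-3 \right)}\right) q{\left(7,-2 \right)} = \left(-392 - 33\right) 7 = \left(-425\right) 7 = -2975$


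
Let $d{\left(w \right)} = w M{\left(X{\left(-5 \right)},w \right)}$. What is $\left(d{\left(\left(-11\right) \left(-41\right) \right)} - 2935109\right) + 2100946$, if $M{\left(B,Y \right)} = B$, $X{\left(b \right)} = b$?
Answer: $-836418$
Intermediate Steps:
$d{\left(w \right)} = - 5 w$ ($d{\left(w \right)} = w \left(-5\right) = - 5 w$)
$\left(d{\left(\left(-11\right) \left(-41\right) \right)} - 2935109\right) + 2100946 = \left(- 5 \left(\left(-11\right) \left(-41\right)\right) - 2935109\right) + 2100946 = \left(\left(-5\right) 451 - 2935109\right) + 2100946 = \left(-2255 - 2935109\right) + 2100946 = -2937364 + 2100946 = -836418$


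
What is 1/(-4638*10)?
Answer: -1/46380 ≈ -2.1561e-5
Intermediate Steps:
1/(-4638*10) = 1/(-46380) = -1/46380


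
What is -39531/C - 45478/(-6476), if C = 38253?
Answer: 247277863/41287738 ≈ 5.9891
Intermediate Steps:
-39531/C - 45478/(-6476) = -39531/38253 - 45478/(-6476) = -39531*1/38253 - 45478*(-1/6476) = -13177/12751 + 22739/3238 = 247277863/41287738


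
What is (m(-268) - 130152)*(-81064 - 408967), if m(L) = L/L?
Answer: 63778024681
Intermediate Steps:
m(L) = 1
(m(-268) - 130152)*(-81064 - 408967) = (1 - 130152)*(-81064 - 408967) = -130151*(-490031) = 63778024681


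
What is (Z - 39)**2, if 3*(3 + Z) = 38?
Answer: 7744/9 ≈ 860.44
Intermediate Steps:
Z = 29/3 (Z = -3 + (1/3)*38 = -3 + 38/3 = 29/3 ≈ 9.6667)
(Z - 39)**2 = (29/3 - 39)**2 = (-88/3)**2 = 7744/9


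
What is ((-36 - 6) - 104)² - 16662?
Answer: 4654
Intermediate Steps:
((-36 - 6) - 104)² - 16662 = (-42 - 104)² - 16662 = (-146)² - 16662 = 21316 - 16662 = 4654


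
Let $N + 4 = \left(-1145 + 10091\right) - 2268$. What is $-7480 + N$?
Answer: $-806$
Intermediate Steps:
$N = 6674$ ($N = -4 + \left(\left(-1145 + 10091\right) - 2268\right) = -4 + \left(8946 - 2268\right) = -4 + 6678 = 6674$)
$-7480 + N = -7480 + 6674 = -806$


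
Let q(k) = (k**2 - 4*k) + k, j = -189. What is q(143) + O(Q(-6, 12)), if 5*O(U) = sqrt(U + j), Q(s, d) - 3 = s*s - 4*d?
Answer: 20020 + 3*I*sqrt(22)/5 ≈ 20020.0 + 2.8143*I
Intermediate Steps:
Q(s, d) = 3 + s**2 - 4*d (Q(s, d) = 3 + (s*s - 4*d) = 3 + (s**2 - 4*d) = 3 + s**2 - 4*d)
O(U) = sqrt(-189 + U)/5 (O(U) = sqrt(U - 189)/5 = sqrt(-189 + U)/5)
q(k) = k**2 - 3*k
q(143) + O(Q(-6, 12)) = 143*(-3 + 143) + sqrt(-189 + (3 + (-6)**2 - 4*12))/5 = 143*140 + sqrt(-189 + (3 + 36 - 48))/5 = 20020 + sqrt(-189 - 9)/5 = 20020 + sqrt(-198)/5 = 20020 + (3*I*sqrt(22))/5 = 20020 + 3*I*sqrt(22)/5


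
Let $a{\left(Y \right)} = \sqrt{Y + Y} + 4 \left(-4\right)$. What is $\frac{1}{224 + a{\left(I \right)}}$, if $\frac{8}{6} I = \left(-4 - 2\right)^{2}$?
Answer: $\frac{104}{21605} - \frac{3 \sqrt{6}}{43210} \approx 0.0046436$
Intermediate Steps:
$I = 27$ ($I = \frac{3 \left(-4 - 2\right)^{2}}{4} = \frac{3 \left(-6\right)^{2}}{4} = \frac{3}{4} \cdot 36 = 27$)
$a{\left(Y \right)} = -16 + \sqrt{2} \sqrt{Y}$ ($a{\left(Y \right)} = \sqrt{2 Y} - 16 = \sqrt{2} \sqrt{Y} - 16 = -16 + \sqrt{2} \sqrt{Y}$)
$\frac{1}{224 + a{\left(I \right)}} = \frac{1}{224 - \left(16 - \sqrt{2} \sqrt{27}\right)} = \frac{1}{224 - \left(16 - \sqrt{2} \cdot 3 \sqrt{3}\right)} = \frac{1}{224 - \left(16 - 3 \sqrt{6}\right)} = \frac{1}{208 + 3 \sqrt{6}}$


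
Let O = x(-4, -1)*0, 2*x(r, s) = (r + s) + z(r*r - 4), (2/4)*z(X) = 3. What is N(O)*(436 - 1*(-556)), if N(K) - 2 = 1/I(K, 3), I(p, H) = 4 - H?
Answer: 2976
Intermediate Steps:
z(X) = 6 (z(X) = 2*3 = 6)
x(r, s) = 3 + r/2 + s/2 (x(r, s) = ((r + s) + 6)/2 = (6 + r + s)/2 = 3 + r/2 + s/2)
O = 0 (O = (3 + (½)*(-4) + (½)*(-1))*0 = (3 - 2 - ½)*0 = (½)*0 = 0)
N(K) = 3 (N(K) = 2 + 1/(4 - 1*3) = 2 + 1/(4 - 3) = 2 + 1/1 = 2 + 1 = 3)
N(O)*(436 - 1*(-556)) = 3*(436 - 1*(-556)) = 3*(436 + 556) = 3*992 = 2976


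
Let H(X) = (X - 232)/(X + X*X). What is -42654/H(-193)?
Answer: 1580586624/425 ≈ 3.7190e+6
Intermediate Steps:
H(X) = (-232 + X)/(X + X²)
-42654/H(-193) = -42654*(-193*(1 - 193)/(-232 - 193)) = -42654/((-1/193*(-425)/(-192))) = -42654/((-1/193*(-1/192)*(-425))) = -42654/(-425/37056) = -42654*(-37056/425) = 1580586624/425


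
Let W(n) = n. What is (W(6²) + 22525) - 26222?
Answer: -3661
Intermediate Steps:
(W(6²) + 22525) - 26222 = (6² + 22525) - 26222 = (36 + 22525) - 26222 = 22561 - 26222 = -3661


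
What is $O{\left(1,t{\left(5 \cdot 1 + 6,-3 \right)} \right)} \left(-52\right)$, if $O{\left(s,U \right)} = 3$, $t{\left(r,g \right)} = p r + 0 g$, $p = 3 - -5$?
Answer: $-156$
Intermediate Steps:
$p = 8$ ($p = 3 + 5 = 8$)
$t{\left(r,g \right)} = 8 r$ ($t{\left(r,g \right)} = 8 r + 0 g = 8 r + 0 = 8 r$)
$O{\left(1,t{\left(5 \cdot 1 + 6,-3 \right)} \right)} \left(-52\right) = 3 \left(-52\right) = -156$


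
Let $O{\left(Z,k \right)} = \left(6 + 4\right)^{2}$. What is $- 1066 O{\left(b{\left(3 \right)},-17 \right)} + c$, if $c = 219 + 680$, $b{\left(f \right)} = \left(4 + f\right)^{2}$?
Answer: $-105701$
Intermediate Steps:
$O{\left(Z,k \right)} = 100$ ($O{\left(Z,k \right)} = 10^{2} = 100$)
$c = 899$
$- 1066 O{\left(b{\left(3 \right)},-17 \right)} + c = \left(-1066\right) 100 + 899 = -106600 + 899 = -105701$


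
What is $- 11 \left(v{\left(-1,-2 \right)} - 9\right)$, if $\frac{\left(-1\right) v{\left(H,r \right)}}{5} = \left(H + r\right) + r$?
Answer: $-176$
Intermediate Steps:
$v{\left(H,r \right)} = - 10 r - 5 H$ ($v{\left(H,r \right)} = - 5 \left(\left(H + r\right) + r\right) = - 5 \left(H + 2 r\right) = - 10 r - 5 H$)
$- 11 \left(v{\left(-1,-2 \right)} - 9\right) = - 11 \left(\left(\left(-10\right) \left(-2\right) - -5\right) - 9\right) = - 11 \left(\left(20 + 5\right) - 9\right) = - 11 \left(25 - 9\right) = \left(-11\right) 16 = -176$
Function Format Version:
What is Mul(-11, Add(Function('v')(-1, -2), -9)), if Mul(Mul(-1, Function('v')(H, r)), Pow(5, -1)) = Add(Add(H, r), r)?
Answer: -176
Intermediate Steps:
Function('v')(H, r) = Add(Mul(-10, r), Mul(-5, H)) (Function('v')(H, r) = Mul(-5, Add(Add(H, r), r)) = Mul(-5, Add(H, Mul(2, r))) = Add(Mul(-10, r), Mul(-5, H)))
Mul(-11, Add(Function('v')(-1, -2), -9)) = Mul(-11, Add(Add(Mul(-10, -2), Mul(-5, -1)), -9)) = Mul(-11, Add(Add(20, 5), -9)) = Mul(-11, Add(25, -9)) = Mul(-11, 16) = -176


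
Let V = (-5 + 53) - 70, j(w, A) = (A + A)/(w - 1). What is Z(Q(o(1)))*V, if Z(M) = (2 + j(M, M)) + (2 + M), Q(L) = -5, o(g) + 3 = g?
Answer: -44/3 ≈ -14.667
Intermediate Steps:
o(g) = -3 + g
j(w, A) = 2*A/(-1 + w) (j(w, A) = (2*A)/(-1 + w) = 2*A/(-1 + w))
Z(M) = 4 + M + 2*M/(-1 + M) (Z(M) = (2 + 2*M/(-1 + M)) + (2 + M) = 4 + M + 2*M/(-1 + M))
V = -22 (V = 48 - 70 = -22)
Z(Q(o(1)))*V = ((-4 + (-5)² + 5*(-5))/(-1 - 5))*(-22) = ((-4 + 25 - 25)/(-6))*(-22) = -⅙*(-4)*(-22) = (⅔)*(-22) = -44/3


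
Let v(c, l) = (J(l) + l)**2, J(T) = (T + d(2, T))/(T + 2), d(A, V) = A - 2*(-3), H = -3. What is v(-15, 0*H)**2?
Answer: 256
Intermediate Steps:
d(A, V) = 6 + A (d(A, V) = A + 6 = 6 + A)
J(T) = (8 + T)/(2 + T) (J(T) = (T + (6 + 2))/(T + 2) = (T + 8)/(2 + T) = (8 + T)/(2 + T))
v(c, l) = (l + (8 + l)/(2 + l))**2 (v(c, l) = ((8 + l)/(2 + l) + l)**2 = (l + (8 + l)/(2 + l))**2)
v(-15, 0*H)**2 = ((8 + 0*(-3) + (0*(-3))*(2 + 0*(-3)))**2/(2 + 0*(-3))**2)**2 = ((8 + 0 + 0*(2 + 0))**2/(2 + 0)**2)**2 = ((8 + 0 + 0*2)**2/2**2)**2 = ((8 + 0 + 0)**2/4)**2 = ((1/4)*8**2)**2 = ((1/4)*64)**2 = 16**2 = 256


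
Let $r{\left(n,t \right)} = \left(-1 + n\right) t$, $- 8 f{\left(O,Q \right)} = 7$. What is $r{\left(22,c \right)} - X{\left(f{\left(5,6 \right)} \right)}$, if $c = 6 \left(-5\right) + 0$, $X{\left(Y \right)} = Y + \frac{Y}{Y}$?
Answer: $- \frac{5041}{8} \approx -630.13$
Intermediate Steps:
$f{\left(O,Q \right)} = - \frac{7}{8}$ ($f{\left(O,Q \right)} = \left(- \frac{1}{8}\right) 7 = - \frac{7}{8}$)
$X{\left(Y \right)} = 1 + Y$ ($X{\left(Y \right)} = Y + 1 = 1 + Y$)
$c = -30$ ($c = -30 + 0 = -30$)
$r{\left(n,t \right)} = t \left(-1 + n\right)$
$r{\left(22,c \right)} - X{\left(f{\left(5,6 \right)} \right)} = - 30 \left(-1 + 22\right) - \left(1 - \frac{7}{8}\right) = \left(-30\right) 21 - \frac{1}{8} = -630 - \frac{1}{8} = - \frac{5041}{8}$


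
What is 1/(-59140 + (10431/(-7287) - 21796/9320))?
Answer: -5659570/334728306831 ≈ -1.6908e-5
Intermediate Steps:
1/(-59140 + (10431/(-7287) - 21796/9320)) = 1/(-59140 + (10431*(-1/7287) - 21796*1/9320)) = 1/(-59140 + (-3477/2429 - 5449/2330)) = 1/(-59140 - 21337031/5659570) = 1/(-334728306831/5659570) = -5659570/334728306831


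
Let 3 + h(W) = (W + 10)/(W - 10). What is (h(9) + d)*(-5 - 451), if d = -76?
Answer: 44688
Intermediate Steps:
h(W) = -3 + (10 + W)/(-10 + W) (h(W) = -3 + (W + 10)/(W - 10) = -3 + (10 + W)/(-10 + W))
(h(9) + d)*(-5 - 451) = (2*(20 - 1*9)/(-10 + 9) - 76)*(-5 - 451) = (2*(20 - 9)/(-1) - 76)*(-456) = (2*(-1)*11 - 76)*(-456) = (-22 - 76)*(-456) = -98*(-456) = 44688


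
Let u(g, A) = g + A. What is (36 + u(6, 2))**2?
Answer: 1936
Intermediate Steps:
u(g, A) = A + g
(36 + u(6, 2))**2 = (36 + (2 + 6))**2 = (36 + 8)**2 = 44**2 = 1936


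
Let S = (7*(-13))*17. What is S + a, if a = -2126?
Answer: -3673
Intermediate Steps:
S = -1547 (S = -91*17 = -1547)
S + a = -1547 - 2126 = -3673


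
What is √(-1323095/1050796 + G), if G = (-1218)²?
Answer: √409516154600002291/525398 ≈ 1218.0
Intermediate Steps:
G = 1483524
√(-1323095/1050796 + G) = √(-1323095/1050796 + 1483524) = √(1558879762009/1050796) = √409516154600002291/525398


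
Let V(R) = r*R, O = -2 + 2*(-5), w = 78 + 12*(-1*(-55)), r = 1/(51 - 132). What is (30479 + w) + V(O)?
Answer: 842863/27 ≈ 31217.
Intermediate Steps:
r = -1/81 (r = 1/(-81) = -1/81 ≈ -0.012346)
w = 738 (w = 78 + 12*55 = 78 + 660 = 738)
O = -12 (O = -2 - 10 = -12)
V(R) = -R/81
(30479 + w) + V(O) = (30479 + 738) - 1/81*(-12) = 31217 + 4/27 = 842863/27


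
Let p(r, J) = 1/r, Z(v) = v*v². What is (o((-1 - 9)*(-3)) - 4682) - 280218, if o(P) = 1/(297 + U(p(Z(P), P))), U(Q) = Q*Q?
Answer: -61684552971284900/216513000001 ≈ -2.8490e+5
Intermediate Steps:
Z(v) = v³
U(Q) = Q²
o(P) = 1/(297 + P⁻⁶) (o(P) = 1/(297 + (1/(P³))²) = 1/(297 + (P⁻³)²) = 1/(297 + P⁻⁶))
(o((-1 - 9)*(-3)) - 4682) - 280218 = (((-1 - 9)*(-3))⁶/(1 + 297*((-1 - 9)*(-3))⁶) - 4682) - 280218 = ((-10*(-3))⁶/(1 + 297*(-10*(-3))⁶) - 4682) - 280218 = (30⁶/(1 + 297*30⁶) - 4682) - 280218 = (729000000/(1 + 297*729000000) - 4682) - 280218 = (729000000/(1 + 216513000000) - 4682) - 280218 = (729000000/216513000001 - 4682) - 280218 = -1013713137004682/216513000001 - 280218 = -61684552971284900/216513000001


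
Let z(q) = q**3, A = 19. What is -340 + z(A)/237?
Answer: -73721/237 ≈ -311.06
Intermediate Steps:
-340 + z(A)/237 = -340 + 19**3/237 = -340 + 6859*(1/237) = -340 + 6859/237 = -73721/237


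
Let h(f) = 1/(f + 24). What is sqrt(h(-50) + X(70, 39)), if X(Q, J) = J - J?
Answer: I*sqrt(26)/26 ≈ 0.19612*I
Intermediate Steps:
X(Q, J) = 0
h(f) = 1/(24 + f)
sqrt(h(-50) + X(70, 39)) = sqrt(1/(24 - 50) + 0) = sqrt(1/(-26) + 0) = sqrt(-1/26 + 0) = sqrt(-1/26) = I*sqrt(26)/26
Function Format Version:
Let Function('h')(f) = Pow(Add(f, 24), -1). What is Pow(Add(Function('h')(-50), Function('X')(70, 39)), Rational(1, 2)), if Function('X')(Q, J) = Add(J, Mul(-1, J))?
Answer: Mul(Rational(1, 26), I, Pow(26, Rational(1, 2))) ≈ Mul(0.19612, I)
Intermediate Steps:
Function('X')(Q, J) = 0
Function('h')(f) = Pow(Add(24, f), -1)
Pow(Add(Function('h')(-50), Function('X')(70, 39)), Rational(1, 2)) = Pow(Add(Pow(Add(24, -50), -1), 0), Rational(1, 2)) = Pow(Add(Pow(-26, -1), 0), Rational(1, 2)) = Pow(Add(Rational(-1, 26), 0), Rational(1, 2)) = Pow(Rational(-1, 26), Rational(1, 2)) = Mul(Rational(1, 26), I, Pow(26, Rational(1, 2)))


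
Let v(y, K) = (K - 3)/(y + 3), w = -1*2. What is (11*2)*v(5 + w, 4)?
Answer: 11/3 ≈ 3.6667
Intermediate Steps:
w = -2
v(y, K) = (-3 + K)/(3 + y)
(11*2)*v(5 + w, 4) = (11*2)*((-3 + 4)/(3 + (5 - 2))) = 22*(1/(3 + 3)) = 22*(1/6) = 11/3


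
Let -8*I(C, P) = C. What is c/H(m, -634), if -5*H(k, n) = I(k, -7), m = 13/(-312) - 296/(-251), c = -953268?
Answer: -229699457280/6853 ≈ -3.3518e+7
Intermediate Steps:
m = 6853/6024 (m = 13*(-1/312) - 296*(-1/251) = -1/24 + 296/251 = 6853/6024 ≈ 1.1376)
I(C, P) = -C/8
H(k, n) = k/40 (H(k, n) = -(-1)*k/40 = k/40)
c/H(m, -634) = -953268/((1/40)*(6853/6024)) = -953268/6853/240960 = -953268*240960/6853 = -229699457280/6853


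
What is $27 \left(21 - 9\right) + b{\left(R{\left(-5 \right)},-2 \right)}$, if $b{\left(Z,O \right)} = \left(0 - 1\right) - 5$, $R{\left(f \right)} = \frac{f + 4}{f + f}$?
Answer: $318$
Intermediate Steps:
$R{\left(f \right)} = \frac{4 + f}{2 f}$
$b{\left(Z,O \right)} = -6$ ($b{\left(Z,O \right)} = -1 - 5 = -6$)
$27 \left(21 - 9\right) + b{\left(R{\left(-5 \right)},-2 \right)} = 27 \left(21 - 9\right) - 6 = 27 \cdot 12 - 6 = 324 - 6 = 318$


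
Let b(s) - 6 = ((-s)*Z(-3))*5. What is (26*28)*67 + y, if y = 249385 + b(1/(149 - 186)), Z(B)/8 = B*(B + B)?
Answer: 11032899/37 ≈ 2.9819e+5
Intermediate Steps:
Z(B) = 16*B**2 (Z(B) = 8*(B*(B + B)) = 8*(B*(2*B)) = 8*(2*B**2) = 16*B**2)
b(s) = 6 - 720*s (b(s) = 6 + ((-s)*(16*(-3)**2))*5 = 6 + ((-s)*(16*9))*5 = 6 + (-s*144)*5 = 6 - 144*s*5 = 6 - 720*s)
y = 9228187/37 (y = 249385 + (6 - 720/(149 - 186)) = 249385 + (6 - 720/(-37)) = 249385 + (6 - 720*(-1/37)) = 249385 + (6 + 720/37) = 249385 + 942/37 = 9228187/37 ≈ 2.4941e+5)
(26*28)*67 + y = (26*28)*67 + 9228187/37 = 728*67 + 9228187/37 = 48776 + 9228187/37 = 11032899/37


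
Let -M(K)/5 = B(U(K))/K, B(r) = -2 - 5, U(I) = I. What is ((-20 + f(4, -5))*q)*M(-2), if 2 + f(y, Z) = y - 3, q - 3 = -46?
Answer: -31605/2 ≈ -15803.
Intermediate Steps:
q = -43 (q = 3 - 46 = -43)
f(y, Z) = -5 + y (f(y, Z) = -2 + (y - 3) = -2 + (-3 + y) = -5 + y)
B(r) = -7
M(K) = 35/K (M(K) = -(-35)/K = 35/K)
((-20 + f(4, -5))*q)*M(-2) = ((-20 + (-5 + 4))*(-43))*(35/(-2)) = ((-20 - 1)*(-43))*(35*(-1/2)) = -21*(-43)*(-35/2) = 903*(-35/2) = -31605/2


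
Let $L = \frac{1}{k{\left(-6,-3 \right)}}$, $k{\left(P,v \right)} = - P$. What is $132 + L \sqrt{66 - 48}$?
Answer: $132 + \frac{\sqrt{2}}{2} \approx 132.71$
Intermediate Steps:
$L = \frac{1}{6}$ ($L = \frac{1}{\left(-1\right) \left(-6\right)} = \frac{1}{6} \approx 0.16667$)
$132 + L \sqrt{66 - 48} = 132 + \frac{\sqrt{66 - 48}}{6} = 132 + \frac{\sqrt{18}}{6} = 132 + \frac{3 \sqrt{2}}{6} = 132 + \frac{\sqrt{2}}{2}$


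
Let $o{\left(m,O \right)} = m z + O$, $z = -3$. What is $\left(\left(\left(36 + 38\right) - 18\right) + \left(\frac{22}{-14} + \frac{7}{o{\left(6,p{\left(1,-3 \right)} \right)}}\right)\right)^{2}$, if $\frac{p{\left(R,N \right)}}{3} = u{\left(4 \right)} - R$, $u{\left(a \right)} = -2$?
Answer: $\frac{104816644}{35721} \approx 2934.3$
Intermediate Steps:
$p{\left(R,N \right)} = -6 - 3 R$ ($p{\left(R,N \right)} = 3 \left(-2 - R\right) = -6 - 3 R$)
$o{\left(m,O \right)} = O - 3 m$ ($o{\left(m,O \right)} = m \left(-3\right) + O = - 3 m + O = O - 3 m$)
$\left(\left(\left(36 + 38\right) - 18\right) + \left(\frac{22}{-14} + \frac{7}{o{\left(6,p{\left(1,-3 \right)} \right)}}\right)\right)^{2} = \left(\left(\left(36 + 38\right) - 18\right) + \left(\frac{22}{-14} + \frac{7}{\left(-6 - 3\right) - 18}\right)\right)^{2} = \left(\left(74 - 18\right) + \left(22 \left(- \frac{1}{14}\right) + \frac{7}{\left(-6 - 3\right) - 18}\right)\right)^{2} = \left(56 - \left(\frac{11}{7} - \frac{7}{-9 - 18}\right)\right)^{2} = \left(56 - \left(\frac{11}{7} - \frac{7}{-27}\right)\right)^{2} = \left(56 + \left(- \frac{11}{7} + 7 \left(- \frac{1}{27}\right)\right)\right)^{2} = \left(56 - \frac{346}{189}\right)^{2} = \left(\frac{10238}{189}\right)^{2} = \frac{104816644}{35721}$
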